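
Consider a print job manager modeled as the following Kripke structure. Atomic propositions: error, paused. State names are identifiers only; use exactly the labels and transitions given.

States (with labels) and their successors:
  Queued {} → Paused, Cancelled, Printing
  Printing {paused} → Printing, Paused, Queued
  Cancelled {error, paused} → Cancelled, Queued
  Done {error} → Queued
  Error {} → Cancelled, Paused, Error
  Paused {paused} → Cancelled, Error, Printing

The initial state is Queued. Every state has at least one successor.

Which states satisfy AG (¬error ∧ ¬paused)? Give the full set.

States satisfying ¬error ∧ ¬paused: {Queued, Error}.
States satisfying AG (¬error ∧ ¬paused): ∅.

none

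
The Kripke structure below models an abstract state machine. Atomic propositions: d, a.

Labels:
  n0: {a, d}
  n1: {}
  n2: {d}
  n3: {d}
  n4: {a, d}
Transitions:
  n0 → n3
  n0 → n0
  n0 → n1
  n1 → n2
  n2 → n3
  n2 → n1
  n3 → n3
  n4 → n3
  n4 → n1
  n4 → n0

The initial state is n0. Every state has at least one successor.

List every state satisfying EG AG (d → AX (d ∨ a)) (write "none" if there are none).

{n3}

States satisfying AG (d → AX (d ∨ a)): {n3}.
States satisfying EG AG (d → AX (d ∨ a)): {n3}.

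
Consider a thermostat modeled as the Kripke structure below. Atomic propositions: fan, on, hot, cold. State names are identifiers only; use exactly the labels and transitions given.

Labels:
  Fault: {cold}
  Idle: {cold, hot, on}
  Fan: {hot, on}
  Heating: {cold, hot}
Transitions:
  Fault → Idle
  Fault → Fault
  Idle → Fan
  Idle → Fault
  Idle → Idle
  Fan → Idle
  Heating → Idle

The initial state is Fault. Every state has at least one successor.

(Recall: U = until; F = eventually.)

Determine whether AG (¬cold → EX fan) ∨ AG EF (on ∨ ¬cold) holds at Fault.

States satisfying ¬cold → EX fan: {Fault, Idle, Heating}.
States satisfying AG (¬cold → EX fan): ∅.
States satisfying EF (on ∨ ¬cold): {Fault, Idle, Fan, Heating}.
States satisfying AG EF (on ∨ ¬cold): {Fault, Idle, Fan, Heating}.
States satisfying AG (¬cold → EX fan) ∨ AG EF (on ∨ ¬cold): {Fault, Idle, Fan, Heating}.
Fault ∈ Sat(AG (¬cold → EX fan) ∨ AG EF (on ∨ ¬cold)).

Satisfied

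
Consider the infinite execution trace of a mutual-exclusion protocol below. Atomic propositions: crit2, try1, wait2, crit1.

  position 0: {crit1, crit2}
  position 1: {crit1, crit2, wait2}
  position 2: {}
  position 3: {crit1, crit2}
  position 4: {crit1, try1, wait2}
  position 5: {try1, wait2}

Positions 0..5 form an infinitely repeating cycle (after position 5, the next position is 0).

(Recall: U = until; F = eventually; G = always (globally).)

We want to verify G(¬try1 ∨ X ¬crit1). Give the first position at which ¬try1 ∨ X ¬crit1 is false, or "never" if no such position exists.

Check ¬try1 ∨ X ¬crit1 at each position in order: 0 ✓, 1 ✓, 2 ✓, 3 ✓, 4 ✓.
At position 5 the labels are {try1, wait2} and the next position 0 has {crit1, crit2}, so ¬try1 ∨ X ¬crit1 is false there. This is the first violation.

5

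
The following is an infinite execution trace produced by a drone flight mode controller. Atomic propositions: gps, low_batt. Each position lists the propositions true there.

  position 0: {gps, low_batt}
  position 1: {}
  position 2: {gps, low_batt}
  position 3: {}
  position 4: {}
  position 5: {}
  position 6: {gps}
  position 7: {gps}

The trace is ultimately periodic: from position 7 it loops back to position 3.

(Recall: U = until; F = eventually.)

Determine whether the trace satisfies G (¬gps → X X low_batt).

¬gps → X X low_batt must hold at every position from 0 onward. It fails at position 1, so G (¬gps → X X low_batt) is false.
Positions where ¬gps holds: 1, 3, 4, 5.
Check X X low_batt at each: 1→fails, 3→fails, 4→fails, 5→fails.

Does not hold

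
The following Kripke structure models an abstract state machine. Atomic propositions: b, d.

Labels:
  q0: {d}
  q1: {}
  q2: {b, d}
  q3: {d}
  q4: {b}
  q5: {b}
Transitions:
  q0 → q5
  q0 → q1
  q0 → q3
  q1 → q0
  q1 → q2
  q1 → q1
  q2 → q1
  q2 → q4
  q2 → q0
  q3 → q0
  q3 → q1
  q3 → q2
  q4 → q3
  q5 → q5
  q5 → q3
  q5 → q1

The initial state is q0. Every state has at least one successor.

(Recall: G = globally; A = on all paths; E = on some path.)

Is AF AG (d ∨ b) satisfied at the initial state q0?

Violated

States satisfying AG (d ∨ b): ∅.
States satisfying AF AG (d ∨ b): ∅.
There is a path from q0 along which AG (d ∨ b) never holds.
q0 ∉ Sat(AF AG (d ∨ b)).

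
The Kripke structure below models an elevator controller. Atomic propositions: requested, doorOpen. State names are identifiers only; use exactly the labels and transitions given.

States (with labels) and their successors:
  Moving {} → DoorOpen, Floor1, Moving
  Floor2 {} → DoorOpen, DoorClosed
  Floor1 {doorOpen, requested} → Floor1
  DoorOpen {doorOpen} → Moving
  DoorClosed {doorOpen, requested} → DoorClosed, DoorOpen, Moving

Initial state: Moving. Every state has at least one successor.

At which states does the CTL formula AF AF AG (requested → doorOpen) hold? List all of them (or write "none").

{Moving, Floor2, Floor1, DoorOpen, DoorClosed}

States satisfying AF AG (requested → doorOpen): {Moving, Floor2, Floor1, DoorOpen, DoorClosed}.
States satisfying AF AF AG (requested → doorOpen): {Moving, Floor2, Floor1, DoorOpen, DoorClosed}.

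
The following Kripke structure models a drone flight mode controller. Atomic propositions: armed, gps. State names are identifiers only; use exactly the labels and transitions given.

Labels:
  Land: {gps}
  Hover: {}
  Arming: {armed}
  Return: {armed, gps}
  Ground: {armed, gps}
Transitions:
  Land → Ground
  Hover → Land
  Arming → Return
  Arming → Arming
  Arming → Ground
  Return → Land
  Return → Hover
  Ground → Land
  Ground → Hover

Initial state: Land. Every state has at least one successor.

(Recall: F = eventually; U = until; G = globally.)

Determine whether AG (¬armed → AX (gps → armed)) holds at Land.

States satisfying ¬armed → AX (gps → armed): {Land, Arming, Return, Ground}.
States satisfying AG (¬armed → AX (gps → armed)): ∅.
Hover is reachable from Land and violates ¬armed → AX (gps → armed), so AG fails at Land.
Land ∉ Sat(AG (¬armed → AX (gps → armed))).

No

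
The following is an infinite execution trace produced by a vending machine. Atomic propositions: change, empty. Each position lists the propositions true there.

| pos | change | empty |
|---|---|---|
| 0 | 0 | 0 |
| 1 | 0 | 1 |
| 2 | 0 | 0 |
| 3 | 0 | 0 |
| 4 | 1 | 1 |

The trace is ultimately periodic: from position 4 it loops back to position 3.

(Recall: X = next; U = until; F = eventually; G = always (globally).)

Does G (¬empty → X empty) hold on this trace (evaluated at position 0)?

¬empty → X empty must hold at every position from 0 onward. It fails at position 2, so G (¬empty → X empty) is false.
Positions where ¬empty holds: 0, 2, 3.
Check X empty at each: 0→ok, 2→fails, 3→ok.

Violated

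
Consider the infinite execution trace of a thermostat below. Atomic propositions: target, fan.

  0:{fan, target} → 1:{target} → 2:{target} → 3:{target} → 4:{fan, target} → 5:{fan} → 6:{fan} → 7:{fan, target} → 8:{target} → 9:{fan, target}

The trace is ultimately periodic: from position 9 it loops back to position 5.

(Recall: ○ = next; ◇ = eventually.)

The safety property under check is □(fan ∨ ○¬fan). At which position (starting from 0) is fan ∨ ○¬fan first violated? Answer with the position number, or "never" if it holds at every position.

3

Check fan ∨ ○¬fan at each position in order: 0 ✓, 1 ✓, 2 ✓.
At position 3 the labels are {target} and the next position 4 has {fan, target}, so fan ∨ ○¬fan is false there. This is the first violation.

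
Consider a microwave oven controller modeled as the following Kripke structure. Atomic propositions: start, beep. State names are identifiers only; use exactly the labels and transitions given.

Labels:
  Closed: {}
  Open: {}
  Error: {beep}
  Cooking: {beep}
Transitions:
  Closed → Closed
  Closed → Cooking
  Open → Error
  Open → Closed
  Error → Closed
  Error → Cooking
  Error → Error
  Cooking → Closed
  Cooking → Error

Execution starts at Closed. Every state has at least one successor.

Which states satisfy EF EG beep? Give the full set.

States satisfying EG beep: {Error, Cooking}.
States satisfying EF EG beep: {Closed, Open, Error, Cooking}.

{Closed, Open, Error, Cooking}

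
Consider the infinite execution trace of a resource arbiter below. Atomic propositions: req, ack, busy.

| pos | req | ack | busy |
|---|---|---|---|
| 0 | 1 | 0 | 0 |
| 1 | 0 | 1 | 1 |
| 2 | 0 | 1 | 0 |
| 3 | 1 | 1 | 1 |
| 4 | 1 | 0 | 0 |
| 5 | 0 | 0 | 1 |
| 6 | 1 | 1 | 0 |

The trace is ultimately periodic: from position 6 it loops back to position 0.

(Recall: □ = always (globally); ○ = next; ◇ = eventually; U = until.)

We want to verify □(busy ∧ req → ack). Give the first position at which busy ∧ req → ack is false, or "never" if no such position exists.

never

busy ∧ req → ack holds at every position 0..6, and those are all the positions the trace ever visits, so the invariant □(busy ∧ req → ack) is never violated.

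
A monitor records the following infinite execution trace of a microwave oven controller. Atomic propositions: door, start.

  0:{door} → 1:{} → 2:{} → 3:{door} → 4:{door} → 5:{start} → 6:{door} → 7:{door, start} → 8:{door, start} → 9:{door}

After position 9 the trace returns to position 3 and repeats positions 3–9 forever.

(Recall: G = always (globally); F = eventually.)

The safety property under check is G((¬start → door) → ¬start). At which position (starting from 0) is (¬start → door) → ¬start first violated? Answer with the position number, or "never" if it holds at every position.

5

Check (¬start → door) → ¬start at each position in order: 0 ✓, 1 ✓, 2 ✓, 3 ✓, 4 ✓.
At position 5 the labels are {start}, so (¬start → door) → ¬start is false there. This is the first violation.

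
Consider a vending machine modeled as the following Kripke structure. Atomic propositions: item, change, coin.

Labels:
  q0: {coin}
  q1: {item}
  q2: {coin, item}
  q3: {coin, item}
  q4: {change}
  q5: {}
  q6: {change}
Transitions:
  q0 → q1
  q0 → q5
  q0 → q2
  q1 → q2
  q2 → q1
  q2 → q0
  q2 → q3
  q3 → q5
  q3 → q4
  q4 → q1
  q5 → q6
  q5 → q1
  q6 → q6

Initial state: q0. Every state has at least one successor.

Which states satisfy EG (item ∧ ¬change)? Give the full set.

States satisfying item ∧ ¬change: {q1, q2, q3}.
States satisfying EG (item ∧ ¬change): {q1, q2}.

{q1, q2}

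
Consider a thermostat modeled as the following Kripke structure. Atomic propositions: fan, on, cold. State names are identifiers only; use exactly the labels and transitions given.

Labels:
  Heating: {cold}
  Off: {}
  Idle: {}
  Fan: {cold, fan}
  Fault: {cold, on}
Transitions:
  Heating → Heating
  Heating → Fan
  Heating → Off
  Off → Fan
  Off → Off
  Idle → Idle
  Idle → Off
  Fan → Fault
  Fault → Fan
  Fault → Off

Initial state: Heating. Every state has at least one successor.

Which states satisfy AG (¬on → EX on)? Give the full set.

none

States satisfying ¬on → EX on: {Fan, Fault}.
States satisfying AG (¬on → EX on): ∅.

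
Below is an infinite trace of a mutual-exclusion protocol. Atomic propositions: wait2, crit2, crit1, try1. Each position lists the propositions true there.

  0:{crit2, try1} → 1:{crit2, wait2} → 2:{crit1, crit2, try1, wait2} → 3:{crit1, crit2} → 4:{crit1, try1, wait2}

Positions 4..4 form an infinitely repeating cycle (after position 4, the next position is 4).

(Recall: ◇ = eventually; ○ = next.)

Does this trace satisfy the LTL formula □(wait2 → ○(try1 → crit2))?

No

wait2 → ○(try1 → crit2) must hold at every position from 0 onward. It fails at position 4, so □(wait2 → ○(try1 → crit2)) is false.
Positions where wait2 holds: 1, 2, 4.
Check ○(try1 → crit2) at each: 1→ok, 2→ok, 4→fails.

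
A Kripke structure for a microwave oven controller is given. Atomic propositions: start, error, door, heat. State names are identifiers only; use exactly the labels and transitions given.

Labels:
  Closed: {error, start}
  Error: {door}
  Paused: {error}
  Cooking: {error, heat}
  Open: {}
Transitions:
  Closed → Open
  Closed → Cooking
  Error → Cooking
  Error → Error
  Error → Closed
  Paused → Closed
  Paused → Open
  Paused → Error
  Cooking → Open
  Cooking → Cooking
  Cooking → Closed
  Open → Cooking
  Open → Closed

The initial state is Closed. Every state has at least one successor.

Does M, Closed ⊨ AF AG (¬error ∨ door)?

Does not hold

States satisfying AG (¬error ∨ door): ∅.
States satisfying AF AG (¬error ∨ door): ∅.
There is a path from Closed along which AG (¬error ∨ door) never holds.
Closed ∉ Sat(AF AG (¬error ∨ door)).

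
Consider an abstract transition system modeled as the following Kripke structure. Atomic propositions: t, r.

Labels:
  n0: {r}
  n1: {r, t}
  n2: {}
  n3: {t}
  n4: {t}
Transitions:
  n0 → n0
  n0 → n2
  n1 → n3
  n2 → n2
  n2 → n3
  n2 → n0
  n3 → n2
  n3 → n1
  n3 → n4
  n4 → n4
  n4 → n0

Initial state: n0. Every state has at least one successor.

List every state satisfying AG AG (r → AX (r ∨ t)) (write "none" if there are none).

States satisfying AG (r → AX (r ∨ t)): ∅.
States satisfying AG AG (r → AX (r ∨ t)): ∅.

none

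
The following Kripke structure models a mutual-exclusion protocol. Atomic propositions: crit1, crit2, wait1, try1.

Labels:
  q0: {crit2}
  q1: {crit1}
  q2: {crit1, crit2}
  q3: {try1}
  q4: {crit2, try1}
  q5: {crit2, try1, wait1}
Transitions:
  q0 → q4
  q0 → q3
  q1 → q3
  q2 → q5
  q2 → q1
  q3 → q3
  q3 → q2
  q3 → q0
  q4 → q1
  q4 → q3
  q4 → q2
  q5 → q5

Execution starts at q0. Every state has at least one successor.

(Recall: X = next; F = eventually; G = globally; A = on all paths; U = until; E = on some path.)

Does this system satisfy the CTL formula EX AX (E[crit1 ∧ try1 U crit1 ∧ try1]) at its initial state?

No

States satisfying AX (E[crit1 ∧ try1 U crit1 ∧ try1]): ∅.
States satisfying EX AX (E[crit1 ∧ try1 U crit1 ∧ try1]): ∅.
No suitable path/successor from q0 witnesses the formula.
q0 ∉ Sat(EX AX (E[crit1 ∧ try1 U crit1 ∧ try1])).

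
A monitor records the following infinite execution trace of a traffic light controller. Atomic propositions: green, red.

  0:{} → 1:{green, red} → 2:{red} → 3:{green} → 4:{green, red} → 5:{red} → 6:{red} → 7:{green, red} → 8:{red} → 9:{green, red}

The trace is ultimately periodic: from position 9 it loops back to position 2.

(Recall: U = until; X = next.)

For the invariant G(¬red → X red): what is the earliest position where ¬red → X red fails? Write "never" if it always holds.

¬red → X red holds at every position 0..9, and those are all the positions the trace ever visits, so the invariant G(¬red → X red) is never violated.

never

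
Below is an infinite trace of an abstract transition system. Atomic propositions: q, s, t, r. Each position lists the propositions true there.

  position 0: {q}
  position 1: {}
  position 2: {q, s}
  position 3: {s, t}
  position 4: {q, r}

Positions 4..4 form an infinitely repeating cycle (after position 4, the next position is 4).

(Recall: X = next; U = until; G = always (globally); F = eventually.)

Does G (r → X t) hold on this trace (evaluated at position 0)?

Violated

r → X t must hold at every position from 0 onward. It fails at position 4, so G (r → X t) is false.
Positions where r holds: 4.
Check X t at each: 4→fails.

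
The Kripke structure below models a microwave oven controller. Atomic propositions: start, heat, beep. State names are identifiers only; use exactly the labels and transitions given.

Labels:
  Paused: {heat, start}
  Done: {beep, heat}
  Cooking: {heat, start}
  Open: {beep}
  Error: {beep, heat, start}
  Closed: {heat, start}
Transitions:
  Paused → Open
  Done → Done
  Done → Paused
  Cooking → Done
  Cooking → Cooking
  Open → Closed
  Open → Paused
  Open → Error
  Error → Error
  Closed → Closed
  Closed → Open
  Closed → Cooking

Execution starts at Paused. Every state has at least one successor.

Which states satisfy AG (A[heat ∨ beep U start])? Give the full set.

{Error}

States satisfying A[heat ∨ beep U start]: {Paused, Cooking, Open, Error, Closed}.
States satisfying AG (A[heat ∨ beep U start]): {Error}.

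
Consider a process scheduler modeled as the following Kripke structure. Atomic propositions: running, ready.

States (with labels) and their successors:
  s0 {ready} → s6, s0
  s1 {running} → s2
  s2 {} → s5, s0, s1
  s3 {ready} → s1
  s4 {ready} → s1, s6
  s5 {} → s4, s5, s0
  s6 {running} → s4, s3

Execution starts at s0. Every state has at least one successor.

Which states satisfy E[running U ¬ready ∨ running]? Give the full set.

States satisfying running: {s1, s6}.
States satisfying ¬ready ∨ running: {s1, s2, s5, s6}.
States satisfying E[running U ¬ready ∨ running]: {s1, s2, s5, s6}.

{s1, s2, s5, s6}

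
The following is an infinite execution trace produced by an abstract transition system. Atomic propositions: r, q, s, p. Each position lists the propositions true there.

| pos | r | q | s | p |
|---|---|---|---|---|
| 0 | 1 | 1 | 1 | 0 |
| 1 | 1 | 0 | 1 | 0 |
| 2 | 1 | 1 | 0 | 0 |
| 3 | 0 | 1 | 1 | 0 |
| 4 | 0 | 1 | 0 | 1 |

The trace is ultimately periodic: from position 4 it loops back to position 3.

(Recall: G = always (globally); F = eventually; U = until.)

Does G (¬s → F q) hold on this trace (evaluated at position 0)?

Holds

¬s → F q holds at every position 0..4, and those are all positions ever visited, so G (¬s → F q) holds.
Positions where ¬s holds: 2, 4.
Check F q at each: 2→ok, 4→ok.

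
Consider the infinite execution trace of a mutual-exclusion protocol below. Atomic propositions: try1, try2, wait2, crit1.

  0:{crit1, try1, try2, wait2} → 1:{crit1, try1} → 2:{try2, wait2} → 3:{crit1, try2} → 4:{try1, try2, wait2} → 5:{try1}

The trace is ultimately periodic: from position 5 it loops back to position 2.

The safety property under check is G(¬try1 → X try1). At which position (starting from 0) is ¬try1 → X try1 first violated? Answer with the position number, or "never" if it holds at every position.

2

Check ¬try1 → X try1 at each position in order: 0 ✓, 1 ✓.
At position 2 the labels are {try2, wait2} and the next position 3 has {crit1, try2}, so ¬try1 → X try1 is false there. This is the first violation.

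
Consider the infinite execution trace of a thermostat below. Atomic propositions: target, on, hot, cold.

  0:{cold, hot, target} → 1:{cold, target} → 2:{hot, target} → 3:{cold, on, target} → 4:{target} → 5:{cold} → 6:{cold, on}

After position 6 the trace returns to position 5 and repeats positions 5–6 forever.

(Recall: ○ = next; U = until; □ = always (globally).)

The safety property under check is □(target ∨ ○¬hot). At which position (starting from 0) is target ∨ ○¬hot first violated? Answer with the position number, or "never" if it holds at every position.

never

target ∨ ○¬hot holds at every position 0..6, and those are all the positions the trace ever visits, so the invariant □(target ∨ ○¬hot) is never violated.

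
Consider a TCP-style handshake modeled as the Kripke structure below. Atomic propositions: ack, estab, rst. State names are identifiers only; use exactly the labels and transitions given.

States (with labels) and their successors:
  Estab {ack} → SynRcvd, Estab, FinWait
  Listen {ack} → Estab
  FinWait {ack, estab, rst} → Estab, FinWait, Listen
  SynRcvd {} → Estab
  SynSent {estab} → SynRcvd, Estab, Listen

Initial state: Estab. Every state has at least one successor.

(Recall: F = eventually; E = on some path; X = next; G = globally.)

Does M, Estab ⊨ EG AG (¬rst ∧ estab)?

States satisfying AG (¬rst ∧ estab): ∅.
States satisfying EG AG (¬rst ∧ estab): ∅.
No suitable path/successor from Estab witnesses the formula.
Estab ∉ Sat(EG AG (¬rst ∧ estab)).

No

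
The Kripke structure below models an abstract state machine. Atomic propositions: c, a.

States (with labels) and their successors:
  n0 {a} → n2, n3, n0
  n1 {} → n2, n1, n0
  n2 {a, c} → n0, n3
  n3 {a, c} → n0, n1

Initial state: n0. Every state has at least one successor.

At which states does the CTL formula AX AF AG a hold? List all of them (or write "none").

none

States satisfying AF AG a: ∅.
States satisfying AX AF AG a: ∅.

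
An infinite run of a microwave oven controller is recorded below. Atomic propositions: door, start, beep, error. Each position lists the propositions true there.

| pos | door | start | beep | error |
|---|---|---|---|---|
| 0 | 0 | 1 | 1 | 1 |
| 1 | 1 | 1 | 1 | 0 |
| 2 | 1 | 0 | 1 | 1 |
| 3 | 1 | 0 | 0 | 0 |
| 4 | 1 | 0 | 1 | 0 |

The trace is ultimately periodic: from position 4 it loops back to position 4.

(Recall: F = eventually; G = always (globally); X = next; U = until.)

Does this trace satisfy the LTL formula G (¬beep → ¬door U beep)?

Does not hold

¬beep → ¬door U beep must hold at every position from 0 onward. It fails at position 3, so G (¬beep → ¬door U beep) is false.
Positions where ¬beep holds: 3.
Check ¬door U beep at each: 3→fails.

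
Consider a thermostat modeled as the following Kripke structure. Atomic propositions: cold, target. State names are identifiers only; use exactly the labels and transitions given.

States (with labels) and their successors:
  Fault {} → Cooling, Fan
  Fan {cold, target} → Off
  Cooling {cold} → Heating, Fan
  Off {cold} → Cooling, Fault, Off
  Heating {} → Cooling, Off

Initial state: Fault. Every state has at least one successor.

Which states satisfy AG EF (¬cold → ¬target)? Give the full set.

States satisfying EF (¬cold → ¬target): {Fault, Fan, Cooling, Off, Heating}.
States satisfying AG EF (¬cold → ¬target): {Fault, Fan, Cooling, Off, Heating}.

{Fault, Fan, Cooling, Off, Heating}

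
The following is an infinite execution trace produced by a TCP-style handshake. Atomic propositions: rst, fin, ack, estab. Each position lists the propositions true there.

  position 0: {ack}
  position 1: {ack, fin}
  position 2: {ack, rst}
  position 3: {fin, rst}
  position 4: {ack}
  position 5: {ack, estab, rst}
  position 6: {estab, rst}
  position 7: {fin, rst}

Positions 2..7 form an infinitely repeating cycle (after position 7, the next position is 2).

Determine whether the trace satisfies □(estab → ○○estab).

estab → ○○estab must hold at every position from 0 onward. It fails at position 5, so □(estab → ○○estab) is false.
Positions where estab holds: 5, 6.
Check ○○estab at each: 5→fails, 6→fails.

No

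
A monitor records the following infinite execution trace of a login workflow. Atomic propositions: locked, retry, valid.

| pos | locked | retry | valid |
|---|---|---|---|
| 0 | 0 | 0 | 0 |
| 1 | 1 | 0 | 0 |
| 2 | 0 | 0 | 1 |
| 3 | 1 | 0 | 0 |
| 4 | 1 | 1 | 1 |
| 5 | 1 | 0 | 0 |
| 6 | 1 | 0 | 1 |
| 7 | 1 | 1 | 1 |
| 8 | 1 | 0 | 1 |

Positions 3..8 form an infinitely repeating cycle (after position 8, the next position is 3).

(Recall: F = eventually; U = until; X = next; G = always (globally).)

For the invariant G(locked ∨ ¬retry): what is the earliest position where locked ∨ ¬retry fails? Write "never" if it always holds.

never

locked ∨ ¬retry holds at every position 0..8, and those are all the positions the trace ever visits, so the invariant G(locked ∨ ¬retry) is never violated.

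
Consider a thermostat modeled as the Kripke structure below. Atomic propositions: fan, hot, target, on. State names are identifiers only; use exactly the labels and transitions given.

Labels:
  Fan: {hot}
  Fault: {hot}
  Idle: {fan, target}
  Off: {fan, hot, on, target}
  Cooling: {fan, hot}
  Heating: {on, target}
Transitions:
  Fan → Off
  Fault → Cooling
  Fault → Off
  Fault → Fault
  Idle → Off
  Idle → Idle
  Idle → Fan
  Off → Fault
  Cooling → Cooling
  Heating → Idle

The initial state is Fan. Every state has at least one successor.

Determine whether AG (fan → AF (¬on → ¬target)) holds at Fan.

States satisfying fan → AF (¬on → ¬target): {Fan, Fault, Off, Cooling, Heating}.
States satisfying AG (fan → AF (¬on → ¬target)): {Fan, Fault, Off, Cooling}.
Every state reachable from Fan satisfies fan → AF (¬on → ¬target).
Fan ∈ Sat(AG (fan → AF (¬on → ¬target))).

Satisfied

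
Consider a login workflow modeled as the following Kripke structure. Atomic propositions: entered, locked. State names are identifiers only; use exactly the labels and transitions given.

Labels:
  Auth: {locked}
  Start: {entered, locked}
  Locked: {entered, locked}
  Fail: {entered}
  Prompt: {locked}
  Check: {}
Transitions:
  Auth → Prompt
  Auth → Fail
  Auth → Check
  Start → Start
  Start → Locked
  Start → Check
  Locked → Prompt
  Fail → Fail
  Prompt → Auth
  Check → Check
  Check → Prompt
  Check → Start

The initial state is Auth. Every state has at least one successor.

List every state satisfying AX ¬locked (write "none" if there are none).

States satisfying ¬locked: {Fail, Check}.
States satisfying AX ¬locked: {Fail}.

{Fail}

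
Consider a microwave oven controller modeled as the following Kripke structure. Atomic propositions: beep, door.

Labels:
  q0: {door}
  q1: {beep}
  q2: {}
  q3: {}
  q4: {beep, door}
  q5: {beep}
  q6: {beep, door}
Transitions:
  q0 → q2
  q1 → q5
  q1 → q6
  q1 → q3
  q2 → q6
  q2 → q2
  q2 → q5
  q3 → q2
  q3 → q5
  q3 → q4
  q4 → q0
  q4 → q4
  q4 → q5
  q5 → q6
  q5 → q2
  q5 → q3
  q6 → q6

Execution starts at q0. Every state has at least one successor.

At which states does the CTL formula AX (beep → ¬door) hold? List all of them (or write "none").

{q0}

States satisfying beep → ¬door: {q0, q1, q2, q3, q5}.
States satisfying AX (beep → ¬door): {q0}.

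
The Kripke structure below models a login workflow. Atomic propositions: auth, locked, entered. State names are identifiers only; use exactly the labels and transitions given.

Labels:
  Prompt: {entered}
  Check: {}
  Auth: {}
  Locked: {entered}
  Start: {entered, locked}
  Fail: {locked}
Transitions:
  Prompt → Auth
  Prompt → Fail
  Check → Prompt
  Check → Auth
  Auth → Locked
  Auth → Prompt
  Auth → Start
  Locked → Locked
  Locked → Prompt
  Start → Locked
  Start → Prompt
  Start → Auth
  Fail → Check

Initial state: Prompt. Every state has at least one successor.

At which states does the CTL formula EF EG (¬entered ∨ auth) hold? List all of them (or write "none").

none

States satisfying EG (¬entered ∨ auth): ∅.
States satisfying EF EG (¬entered ∨ auth): ∅.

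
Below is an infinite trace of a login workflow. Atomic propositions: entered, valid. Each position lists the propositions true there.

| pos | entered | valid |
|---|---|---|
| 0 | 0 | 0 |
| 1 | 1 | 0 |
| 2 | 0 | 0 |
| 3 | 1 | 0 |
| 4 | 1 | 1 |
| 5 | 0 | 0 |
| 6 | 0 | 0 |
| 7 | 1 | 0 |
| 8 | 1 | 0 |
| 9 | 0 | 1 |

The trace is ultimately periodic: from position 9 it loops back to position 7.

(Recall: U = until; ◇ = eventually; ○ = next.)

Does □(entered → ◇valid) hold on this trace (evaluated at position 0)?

Yes

entered → ◇valid holds at every position 0..9, and those are all positions ever visited, so □(entered → ◇valid) holds.
Positions where entered holds: 1, 3, 4, 7, 8.
Check ◇valid at each: 1→ok, 3→ok, 4→ok, 7→ok, 8→ok.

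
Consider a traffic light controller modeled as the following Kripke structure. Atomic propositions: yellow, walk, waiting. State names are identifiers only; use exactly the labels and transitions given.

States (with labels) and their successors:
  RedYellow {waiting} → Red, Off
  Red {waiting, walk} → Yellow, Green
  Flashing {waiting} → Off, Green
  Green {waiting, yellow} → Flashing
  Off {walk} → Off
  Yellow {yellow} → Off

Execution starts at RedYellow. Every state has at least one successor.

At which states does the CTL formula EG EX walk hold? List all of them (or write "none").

{RedYellow, Flashing, Off, Yellow}

States satisfying EX walk: {RedYellow, Flashing, Off, Yellow}.
States satisfying EG EX walk: {RedYellow, Flashing, Off, Yellow}.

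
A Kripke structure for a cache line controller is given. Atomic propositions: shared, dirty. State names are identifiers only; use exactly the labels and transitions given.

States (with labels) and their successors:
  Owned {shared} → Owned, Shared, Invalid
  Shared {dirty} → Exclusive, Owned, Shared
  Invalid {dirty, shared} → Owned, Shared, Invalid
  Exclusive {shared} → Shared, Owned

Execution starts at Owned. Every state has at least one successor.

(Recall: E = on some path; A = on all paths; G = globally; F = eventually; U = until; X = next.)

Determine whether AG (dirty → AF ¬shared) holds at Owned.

States satisfying dirty → AF ¬shared: {Owned, Shared, Exclusive}.
States satisfying AG (dirty → AF ¬shared): ∅.
Invalid is reachable from Owned and violates dirty → AF ¬shared, so AG fails at Owned.
Owned ∉ Sat(AG (dirty → AF ¬shared)).

Does not hold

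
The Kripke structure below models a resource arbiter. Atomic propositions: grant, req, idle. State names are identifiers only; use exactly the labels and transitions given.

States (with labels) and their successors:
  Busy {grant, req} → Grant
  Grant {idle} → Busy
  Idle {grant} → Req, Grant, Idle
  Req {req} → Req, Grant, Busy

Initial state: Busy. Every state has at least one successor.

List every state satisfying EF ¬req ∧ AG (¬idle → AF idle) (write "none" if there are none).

States satisfying ¬req: {Grant, Idle}.
States satisfying EF ¬req: {Busy, Grant, Idle, Req}.
States satisfying ¬idle → AF idle: {Busy, Grant}.
States satisfying AG (¬idle → AF idle): {Busy, Grant}.
States satisfying EF ¬req ∧ AG (¬idle → AF idle): {Busy, Grant}.

{Busy, Grant}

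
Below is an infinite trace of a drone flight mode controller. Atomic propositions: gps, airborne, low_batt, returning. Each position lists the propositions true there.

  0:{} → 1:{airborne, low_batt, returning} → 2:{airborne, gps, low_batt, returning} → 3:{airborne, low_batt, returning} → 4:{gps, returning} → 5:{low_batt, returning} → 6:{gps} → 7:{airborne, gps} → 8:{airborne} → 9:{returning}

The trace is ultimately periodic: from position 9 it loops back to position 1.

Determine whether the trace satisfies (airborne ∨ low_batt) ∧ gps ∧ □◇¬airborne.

◇¬airborne holds at every position 0..9, and those are all positions ever visited, so □◇¬airborne holds.
At position 0: (airborne ∨ low_batt) ∧ gps is false; □◇¬airborne is true; so (airborne ∨ low_batt) ∧ gps ∧ □◇¬airborne is false.

Does not hold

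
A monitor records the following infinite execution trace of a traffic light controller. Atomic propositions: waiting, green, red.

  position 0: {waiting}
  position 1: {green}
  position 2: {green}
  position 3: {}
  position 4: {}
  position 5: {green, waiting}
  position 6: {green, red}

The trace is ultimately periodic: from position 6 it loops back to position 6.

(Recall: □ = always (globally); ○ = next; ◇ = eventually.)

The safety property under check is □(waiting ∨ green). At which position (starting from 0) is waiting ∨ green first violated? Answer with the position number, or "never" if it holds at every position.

Check waiting ∨ green at each position in order: 0 ✓, 1 ✓, 2 ✓.
At position 3 the labels are {}, so waiting ∨ green is false there. This is the first violation.

3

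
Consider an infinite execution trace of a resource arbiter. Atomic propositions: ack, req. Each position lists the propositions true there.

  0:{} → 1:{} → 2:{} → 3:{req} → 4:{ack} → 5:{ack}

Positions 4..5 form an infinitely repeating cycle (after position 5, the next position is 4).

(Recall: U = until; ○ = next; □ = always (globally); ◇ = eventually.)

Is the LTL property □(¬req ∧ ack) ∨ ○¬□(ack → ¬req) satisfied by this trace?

No

¬req ∧ ack must hold at every position from 0 onward. It fails at position 0, so □(¬req ∧ ack) is false.
The position after 0 is 1; ¬□(ack → ¬req) is false there.
At position 0: □(¬req ∧ ack) is false; ○¬□(ack → ¬req) is false; so □(¬req ∧ ack) ∨ ○¬□(ack → ¬req) is false.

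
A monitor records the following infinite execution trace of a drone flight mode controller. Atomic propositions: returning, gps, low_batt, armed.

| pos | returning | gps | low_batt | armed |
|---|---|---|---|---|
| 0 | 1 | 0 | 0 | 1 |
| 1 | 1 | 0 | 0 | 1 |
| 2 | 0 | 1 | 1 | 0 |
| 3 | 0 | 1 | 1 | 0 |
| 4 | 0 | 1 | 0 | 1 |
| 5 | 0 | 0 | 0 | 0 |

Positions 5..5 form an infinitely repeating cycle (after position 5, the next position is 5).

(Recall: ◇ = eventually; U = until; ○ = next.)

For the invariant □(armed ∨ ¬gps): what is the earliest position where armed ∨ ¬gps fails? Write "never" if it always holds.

Check armed ∨ ¬gps at each position in order: 0 ✓, 1 ✓.
At position 2 the labels are {gps, low_batt}, so armed ∨ ¬gps is false there. This is the first violation.

2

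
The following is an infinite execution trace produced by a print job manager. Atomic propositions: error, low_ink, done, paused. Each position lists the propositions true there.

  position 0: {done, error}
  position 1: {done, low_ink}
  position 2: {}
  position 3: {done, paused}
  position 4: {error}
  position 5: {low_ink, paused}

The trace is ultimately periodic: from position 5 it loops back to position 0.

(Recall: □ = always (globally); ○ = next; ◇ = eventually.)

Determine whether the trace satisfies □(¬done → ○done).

No

¬done → ○done must hold at every position from 0 onward. It fails at position 4, so □(¬done → ○done) is false.
Positions where ¬done holds: 2, 4, 5.
Check ○done at each: 2→ok, 4→fails, 5→ok.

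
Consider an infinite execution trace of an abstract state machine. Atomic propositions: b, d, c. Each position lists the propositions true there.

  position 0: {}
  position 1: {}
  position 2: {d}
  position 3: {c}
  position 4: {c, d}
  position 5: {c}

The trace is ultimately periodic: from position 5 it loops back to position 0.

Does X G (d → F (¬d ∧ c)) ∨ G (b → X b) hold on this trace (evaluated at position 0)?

Holds

The position after 0 is 1; G (d → F (¬d ∧ c)) is true there.
b → X b holds at every position 0..5, and those are all positions ever visited, so G (b → X b) holds.
At position 0: X G (d → F (¬d ∧ c)) is true; G (b → X b) is true; so X G (d → F (¬d ∧ c)) ∨ G (b → X b) is true.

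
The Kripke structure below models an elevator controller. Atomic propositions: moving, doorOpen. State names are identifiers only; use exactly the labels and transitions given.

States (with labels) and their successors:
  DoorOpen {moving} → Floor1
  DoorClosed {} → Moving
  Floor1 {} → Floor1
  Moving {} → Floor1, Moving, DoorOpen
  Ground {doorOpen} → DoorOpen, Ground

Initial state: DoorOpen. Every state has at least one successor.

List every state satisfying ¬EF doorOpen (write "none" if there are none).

States satisfying doorOpen: {Ground}.
States satisfying EF doorOpen: {Ground}.
States satisfying ¬EF doorOpen: {DoorOpen, DoorClosed, Floor1, Moving}.

{DoorOpen, DoorClosed, Floor1, Moving}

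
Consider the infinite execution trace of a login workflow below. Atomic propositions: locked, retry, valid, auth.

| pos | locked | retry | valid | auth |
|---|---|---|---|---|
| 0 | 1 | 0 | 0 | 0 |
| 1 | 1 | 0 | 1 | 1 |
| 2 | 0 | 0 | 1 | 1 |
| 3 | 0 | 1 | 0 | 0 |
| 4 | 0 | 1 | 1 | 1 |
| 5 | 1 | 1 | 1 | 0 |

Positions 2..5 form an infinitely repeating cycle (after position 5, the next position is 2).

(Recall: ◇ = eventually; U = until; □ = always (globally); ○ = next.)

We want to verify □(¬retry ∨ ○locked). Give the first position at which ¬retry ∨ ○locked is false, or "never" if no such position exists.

Check ¬retry ∨ ○locked at each position in order: 0 ✓, 1 ✓, 2 ✓.
At position 3 the labels are {retry} and the next position 4 has {auth, retry, valid}, so ¬retry ∨ ○locked is false there. This is the first violation.

3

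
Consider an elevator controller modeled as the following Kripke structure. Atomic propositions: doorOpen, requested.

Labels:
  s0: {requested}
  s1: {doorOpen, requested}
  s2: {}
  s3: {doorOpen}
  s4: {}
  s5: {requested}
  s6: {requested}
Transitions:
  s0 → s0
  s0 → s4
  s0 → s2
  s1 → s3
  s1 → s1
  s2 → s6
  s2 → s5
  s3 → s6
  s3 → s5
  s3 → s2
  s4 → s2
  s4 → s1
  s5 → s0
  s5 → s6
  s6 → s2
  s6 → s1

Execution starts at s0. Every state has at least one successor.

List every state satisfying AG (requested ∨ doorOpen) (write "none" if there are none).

States satisfying requested ∨ doorOpen: {s0, s1, s3, s5, s6}.
States satisfying AG (requested ∨ doorOpen): ∅.

none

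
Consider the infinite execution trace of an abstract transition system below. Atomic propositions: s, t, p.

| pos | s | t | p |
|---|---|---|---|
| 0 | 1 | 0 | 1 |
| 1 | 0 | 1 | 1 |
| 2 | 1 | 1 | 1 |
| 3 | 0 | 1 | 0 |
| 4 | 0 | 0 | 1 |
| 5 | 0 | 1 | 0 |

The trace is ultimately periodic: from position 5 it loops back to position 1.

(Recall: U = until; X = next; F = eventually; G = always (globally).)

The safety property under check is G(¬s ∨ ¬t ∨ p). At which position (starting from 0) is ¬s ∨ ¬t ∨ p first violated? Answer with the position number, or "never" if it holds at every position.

¬s ∨ ¬t ∨ p holds at every position 0..5, and those are all the positions the trace ever visits, so the invariant G(¬s ∨ ¬t ∨ p) is never violated.

never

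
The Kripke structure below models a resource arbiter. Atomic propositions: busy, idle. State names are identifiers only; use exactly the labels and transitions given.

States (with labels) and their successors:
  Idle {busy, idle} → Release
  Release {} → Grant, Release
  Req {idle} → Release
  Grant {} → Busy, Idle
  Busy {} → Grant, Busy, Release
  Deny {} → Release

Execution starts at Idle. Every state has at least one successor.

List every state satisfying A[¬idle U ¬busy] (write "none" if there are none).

States satisfying ¬idle: {Release, Grant, Busy, Deny}.
States satisfying ¬busy: {Release, Req, Grant, Busy, Deny}.
States satisfying A[¬idle U ¬busy]: {Release, Req, Grant, Busy, Deny}.

{Release, Req, Grant, Busy, Deny}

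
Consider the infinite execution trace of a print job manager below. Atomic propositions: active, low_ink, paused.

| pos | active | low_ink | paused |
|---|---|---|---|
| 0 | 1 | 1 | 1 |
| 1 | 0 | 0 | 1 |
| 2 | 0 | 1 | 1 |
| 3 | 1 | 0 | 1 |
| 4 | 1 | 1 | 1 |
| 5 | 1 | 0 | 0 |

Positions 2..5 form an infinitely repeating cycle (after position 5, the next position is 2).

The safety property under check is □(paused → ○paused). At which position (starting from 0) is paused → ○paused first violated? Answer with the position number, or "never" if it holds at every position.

Check paused → ○paused at each position in order: 0 ✓, 1 ✓, 2 ✓, 3 ✓.
At position 4 the labels are {active, low_ink, paused} and the next position 5 has {active}, so paused → ○paused is false there. This is the first violation.

4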